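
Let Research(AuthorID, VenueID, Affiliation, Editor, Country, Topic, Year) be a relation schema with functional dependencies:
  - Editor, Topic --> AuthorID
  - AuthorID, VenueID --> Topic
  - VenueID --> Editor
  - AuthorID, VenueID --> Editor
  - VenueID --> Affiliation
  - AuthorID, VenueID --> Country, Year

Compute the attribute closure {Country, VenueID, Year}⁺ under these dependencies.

Start with {Country, VenueID, Year}.
VenueID --> Editor applies; add {Editor} → now {Country, Editor, VenueID, Year}.
VenueID --> Affiliation applies; add {Affiliation} → now {Affiliation, Country, Editor, VenueID, Year}.
No further FD applies.

{Affiliation, Country, Editor, VenueID, Year}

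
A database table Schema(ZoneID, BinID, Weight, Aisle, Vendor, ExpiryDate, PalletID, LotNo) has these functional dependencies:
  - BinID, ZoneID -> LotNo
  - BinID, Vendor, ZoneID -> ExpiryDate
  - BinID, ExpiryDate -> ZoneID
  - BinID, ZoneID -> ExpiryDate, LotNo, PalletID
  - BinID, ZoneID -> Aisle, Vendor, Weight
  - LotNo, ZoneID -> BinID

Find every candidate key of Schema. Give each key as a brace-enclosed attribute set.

{BinID, ExpiryDate}, {BinID, ZoneID}, {LotNo, ZoneID}

Closure of {BinID, ExpiryDate} is {Aisle, BinID, ExpiryDate, LotNo, PalletID, Vendor, Weight, ZoneID}, the whole schema; {BinID, ExpiryDate} is a candidate key.
Closure of {BinID, ZoneID} is {Aisle, BinID, ExpiryDate, LotNo, PalletID, Vendor, Weight, ZoneID}, the whole schema; {BinID, ZoneID} is a candidate key.
Closure of {LotNo, ZoneID} is {Aisle, BinID, ExpiryDate, LotNo, PalletID, Vendor, Weight, ZoneID}, the whole schema; {LotNo, ZoneID} is a candidate key.
No proper subset of any of these is a key, and no other minimal superkey exists.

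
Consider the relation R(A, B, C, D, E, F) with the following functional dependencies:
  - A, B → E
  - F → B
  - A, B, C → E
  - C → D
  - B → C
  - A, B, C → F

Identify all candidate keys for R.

{A, B}, {A, F}

No FD produces {A}, so it must be in every candidate key.
{A, B} is a candidate key since {A, B}⁺ = {A, B, C, D, E, F} covers every attribute.
{A, F} is a candidate key since {A, F}⁺ = {A, B, C, D, E, F} covers every attribute.
No proper subset of any of these is a key, and no other minimal superkey exists.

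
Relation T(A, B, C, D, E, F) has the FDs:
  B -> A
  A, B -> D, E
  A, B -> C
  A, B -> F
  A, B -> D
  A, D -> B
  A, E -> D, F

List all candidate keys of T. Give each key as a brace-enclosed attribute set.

{A, D}, {A, E}, {B}

{B}⁺ = {A, B, C, D, E, F} — all of the relation — so {B} is a candidate key.
{A, D}⁺ = {A, B, C, D, E, F} — all of the relation — so {A, D} is a candidate key.
{A, E}⁺ = {A, B, C, D, E, F} — all of the relation — so {A, E} is a candidate key.
These are minimal and exhaustive — every other superkey contains one of them.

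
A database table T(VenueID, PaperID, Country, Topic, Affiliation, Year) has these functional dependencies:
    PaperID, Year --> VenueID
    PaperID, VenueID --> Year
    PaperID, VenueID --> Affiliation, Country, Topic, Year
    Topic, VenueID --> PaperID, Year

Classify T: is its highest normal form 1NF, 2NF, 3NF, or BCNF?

Candidate keys: {PaperID, VenueID}, {PaperID, Year}, {Topic, VenueID}. Prime attributes: {PaperID, Topic, VenueID, Year}.
The left-hand side of every FD is a superkey, so BCNF is satisfied.

BCNF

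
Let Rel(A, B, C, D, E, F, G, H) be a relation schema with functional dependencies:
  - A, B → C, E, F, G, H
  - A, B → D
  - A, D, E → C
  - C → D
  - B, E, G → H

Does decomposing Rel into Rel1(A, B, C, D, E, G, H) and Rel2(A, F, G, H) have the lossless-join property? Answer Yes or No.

Common attributes: {A, G, H}; their closure is {A, G, H}.
The closure covers neither Rel1 nor Rel2 entirely; the join is not lossless.

No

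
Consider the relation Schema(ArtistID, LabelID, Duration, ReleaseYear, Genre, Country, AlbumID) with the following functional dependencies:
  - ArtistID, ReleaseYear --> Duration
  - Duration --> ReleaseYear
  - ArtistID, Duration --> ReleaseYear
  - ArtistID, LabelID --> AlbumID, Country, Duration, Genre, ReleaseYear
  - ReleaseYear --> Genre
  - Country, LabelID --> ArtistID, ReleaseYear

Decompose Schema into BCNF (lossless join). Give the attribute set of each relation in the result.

Candidate keys of the original relation: {ArtistID, LabelID}, {Country, LabelID}.
In {AlbumID, ArtistID, Country, Duration, Genre, LabelID, ReleaseYear}, {ArtistID, ReleaseYear} is not a superkey ({ArtistID, ReleaseYear}⁺ restricted to this set is {ArtistID, Duration, Genre, ReleaseYear}), so split on ArtistID, ReleaseYear --> Duration, Genre into {ArtistID, Duration, Genre, ReleaseYear} and {AlbumID, ArtistID, Country, LabelID, ReleaseYear}.
In {ArtistID, Duration, Genre, ReleaseYear}, {Duration} is not a superkey ({Duration}⁺ restricted to this set is {Duration, Genre, ReleaseYear}), so split on Duration --> Genre, ReleaseYear into {Duration, Genre, ReleaseYear} and {ArtistID, Duration}.
In {Duration, Genre, ReleaseYear}, {ReleaseYear} is not a superkey ({ReleaseYear}⁺ restricted to this set is {Genre, ReleaseYear}), so split on ReleaseYear --> Genre into {Genre, ReleaseYear} and {Duration, ReleaseYear}.
{Genre, ReleaseYear} is in BCNF.
{Duration, ReleaseYear} is in BCNF.
{ArtistID, Duration} is in BCNF.
{AlbumID, ArtistID, Country, LabelID, ReleaseYear} is in BCNF.

{AlbumID, ArtistID, Country, LabelID, ReleaseYear}; {ArtistID, Duration}; {Duration, ReleaseYear}; {Genre, ReleaseYear}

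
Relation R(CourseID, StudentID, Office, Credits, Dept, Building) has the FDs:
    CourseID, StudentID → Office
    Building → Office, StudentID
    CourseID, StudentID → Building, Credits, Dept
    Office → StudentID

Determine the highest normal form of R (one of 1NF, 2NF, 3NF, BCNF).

3NF

Candidate keys: {Building, CourseID}, {CourseID, Office}, {CourseID, StudentID}. Prime attributes: {Building, CourseID, Office, StudentID}.
Building → Office, StudentID breaks BCNF: {Building}⁺ = {Building, Office, StudentID}, so {Building} is not a superkey.
Its right-hand attributes {Office, StudentID} are all prime, as are those of every other non-superkey FD — the relation is in 3NF.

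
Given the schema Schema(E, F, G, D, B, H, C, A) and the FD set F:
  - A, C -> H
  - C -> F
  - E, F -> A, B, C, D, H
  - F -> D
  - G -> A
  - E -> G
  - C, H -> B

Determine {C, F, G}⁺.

{A, B, C, D, F, G, H}

Start with {C, F, G}.
F -> D applies; add {D} → now {C, D, F, G}.
G -> A applies; add {A} → now {A, C, D, F, G}.
A, C -> H applies; add {H} → now {A, C, D, F, G, H}.
C, H -> B applies; add {B} → now {A, B, C, D, F, G, H}.
No further FD applies.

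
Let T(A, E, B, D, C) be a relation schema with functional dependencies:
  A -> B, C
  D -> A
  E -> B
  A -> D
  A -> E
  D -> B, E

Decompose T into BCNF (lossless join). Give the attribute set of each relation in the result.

{A, C, D, E}; {B, E}

Candidate keys of the original relation: {A}, {D}.
Within {A, B, C, D, E}: {E}⁺ ∩ {A, B, C, D, E} = {B, E}, not the whole set, so E -> B violates BCNF; decompose into {B, E} and {A, C, D, E}.
{B, E}: every determinant is a superkey — BCNF.
{A, C, D, E}: every determinant is a superkey — BCNF.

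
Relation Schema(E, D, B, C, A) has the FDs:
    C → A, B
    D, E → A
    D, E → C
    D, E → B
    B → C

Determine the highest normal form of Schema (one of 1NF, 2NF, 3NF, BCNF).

Candidate key: {D, E}. Prime attributes: {D, E}.
C → A, B: {C}⁺ = {A, B, C}, which is not all of the attributes, so the left side is not a superkey — BCNF is violated.
C → A, B determines the non-prime attributes {A, B} from a non-superkey — 3NF is violated.
No proper subset of a key has a non-prime attribute in its closure, so there is no partial dependency; 2NF holds.

2NF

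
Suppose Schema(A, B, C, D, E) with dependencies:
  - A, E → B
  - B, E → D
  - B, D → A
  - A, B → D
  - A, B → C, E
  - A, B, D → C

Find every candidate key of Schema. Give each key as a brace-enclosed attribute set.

{A, B}, {A, E}, {B, D}, {B, E}

{A, B}⁺ = {A, B, C, D, E}, which is every attribute, so {A, B} is a candidate key.
{A, E}⁺ = {A, B, C, D, E}, which is every attribute, so {A, E} is a candidate key.
{B, D}⁺ = {A, B, C, D, E}, which is every attribute, so {B, D} is a candidate key.
{B, E}⁺ = {A, B, C, D, E}, which is every attribute, so {B, E} is a candidate key.
These are minimal and exhaustive — every other superkey contains one of them.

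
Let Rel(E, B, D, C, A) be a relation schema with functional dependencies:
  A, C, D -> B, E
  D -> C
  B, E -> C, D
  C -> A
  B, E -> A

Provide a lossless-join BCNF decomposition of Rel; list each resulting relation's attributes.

Candidate keys of the original relation: {B, E}, {D}.
In {A, B, C, D, E}, {C} is not a superkey ({C}⁺ restricted to this set is {A, C}), so split on C -> A into {A, C} and {B, C, D, E}.
{A, C} has no BCNF violation.
{B, C, D, E} has no BCNF violation.

{A, C}; {B, C, D, E}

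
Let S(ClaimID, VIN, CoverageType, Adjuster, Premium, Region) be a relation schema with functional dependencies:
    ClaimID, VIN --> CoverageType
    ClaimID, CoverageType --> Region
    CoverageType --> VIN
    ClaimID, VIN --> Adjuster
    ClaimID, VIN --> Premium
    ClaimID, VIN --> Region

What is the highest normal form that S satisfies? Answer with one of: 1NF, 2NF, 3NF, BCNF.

3NF

Candidate keys: {ClaimID, CoverageType}, {ClaimID, VIN}. Prime attributes: {ClaimID, CoverageType, VIN}.
CoverageType --> VIN: {CoverageType}⁺ = {CoverageType, VIN}, which is not all of the attributes, so the left side is not a superkey — BCNF is violated.
Its right-hand attributes {VIN} are all prime, as are those of every other non-superkey FD — the relation is in 3NF.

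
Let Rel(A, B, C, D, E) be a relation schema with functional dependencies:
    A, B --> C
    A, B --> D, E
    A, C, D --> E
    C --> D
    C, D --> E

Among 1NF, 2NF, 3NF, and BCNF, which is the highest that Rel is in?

Candidate key: {A, B}. Prime attributes: {A, B}.
A, C, D --> E breaks BCNF: {A, C, D}⁺ = {A, C, D, E}, so {A, C, D} is not a superkey.
A, C, D --> E determines the non-prime attribute {E} from a non-superkey — 3NF is violated.
No non-prime attribute depends on a proper subset of any candidate key, so 2NF holds.

2NF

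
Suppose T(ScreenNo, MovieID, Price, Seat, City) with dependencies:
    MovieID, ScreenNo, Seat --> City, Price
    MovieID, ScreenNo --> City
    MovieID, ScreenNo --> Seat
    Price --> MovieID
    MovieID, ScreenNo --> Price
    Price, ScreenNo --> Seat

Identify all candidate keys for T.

Attributes never on any right-hand side: {ScreenNo} — every candidate key must contain it.
{MovieID, ScreenNo}⁺ = {City, MovieID, Price, ScreenNo, Seat} — all of the relation — so {MovieID, ScreenNo} is a candidate key.
{Price, ScreenNo}⁺ = {City, MovieID, Price, ScreenNo, Seat} — all of the relation — so {Price, ScreenNo} is a candidate key.
No proper subset of any of these is a key, and no other minimal superkey exists.

{MovieID, ScreenNo}, {Price, ScreenNo}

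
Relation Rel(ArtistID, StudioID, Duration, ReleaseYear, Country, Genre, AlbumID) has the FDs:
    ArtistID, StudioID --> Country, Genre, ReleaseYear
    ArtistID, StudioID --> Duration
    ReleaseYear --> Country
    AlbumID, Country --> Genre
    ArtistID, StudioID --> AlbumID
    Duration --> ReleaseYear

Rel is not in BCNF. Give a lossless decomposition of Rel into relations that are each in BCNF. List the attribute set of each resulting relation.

{AlbumID, ArtistID, Duration, StudioID}; {AlbumID, Duration, Genre}; {Country, ReleaseYear}; {Duration, ReleaseYear}

Candidate key of the original relation: {ArtistID, StudioID}.
{AlbumID, ArtistID, Country, Duration, Genre, ReleaseYear, StudioID}: {ReleaseYear} determines {Country, ReleaseYear} here but is not a superkey — split on ReleaseYear --> Country, giving {Country, ReleaseYear} and {AlbumID, ArtistID, Duration, Genre, ReleaseYear, StudioID}.
{Country, ReleaseYear} is in BCNF.
{AlbumID, ArtistID, Duration, Genre, ReleaseYear, StudioID}: {Duration} determines {Duration, ReleaseYear} here but is not a superkey — split on Duration --> ReleaseYear, giving {Duration, ReleaseYear} and {AlbumID, ArtistID, Duration, Genre, StudioID}.
{Duration, ReleaseYear} is in BCNF.
{AlbumID, ArtistID, Duration, Genre, StudioID}: {AlbumID, Duration} determines {AlbumID, Duration, Genre} here but is not a superkey — split on AlbumID, Duration --> Genre, giving {AlbumID, Duration, Genre} and {AlbumID, ArtistID, Duration, StudioID}.
{AlbumID, Duration, Genre} is in BCNF.
{AlbumID, ArtistID, Duration, StudioID} is in BCNF.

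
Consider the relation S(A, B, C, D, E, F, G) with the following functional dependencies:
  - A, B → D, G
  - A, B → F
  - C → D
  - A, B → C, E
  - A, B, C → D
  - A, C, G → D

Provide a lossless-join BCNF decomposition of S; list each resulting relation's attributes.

Candidate key of the original relation: {A, B}.
{A, B, C, D, E, F, G}: {C} determines {C, D} here but is not a superkey — split on C → D, giving {C, D} and {A, B, C, E, F, G}.
{C, D}: every determinant is a superkey — BCNF.
{A, B, C, E, F, G}: every determinant is a superkey — BCNF.

{A, B, C, E, F, G}; {C, D}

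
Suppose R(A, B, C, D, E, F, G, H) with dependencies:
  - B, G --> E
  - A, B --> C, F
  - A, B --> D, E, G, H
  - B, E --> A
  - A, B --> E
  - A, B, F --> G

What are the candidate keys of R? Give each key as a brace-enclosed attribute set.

{A, B}, {B, E}, {B, G}

{B} never appears on the right of any FD, so every key must include it.
{A, B} is a candidate key since {A, B}⁺ = {A, B, C, D, E, F, G, H} covers every attribute.
{B, E} is a candidate key since {B, E}⁺ = {A, B, C, D, E, F, G, H} covers every attribute.
{B, G} is a candidate key since {B, G}⁺ = {A, B, C, D, E, F, G, H} covers every attribute.
These are minimal and exhaustive — every other superkey contains one of them.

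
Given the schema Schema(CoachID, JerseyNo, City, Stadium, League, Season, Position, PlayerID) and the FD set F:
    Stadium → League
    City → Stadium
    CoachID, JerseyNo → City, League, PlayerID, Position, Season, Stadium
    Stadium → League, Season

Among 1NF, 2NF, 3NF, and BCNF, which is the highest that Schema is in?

2NF

Candidate key: {CoachID, JerseyNo}. Prime attributes: {CoachID, JerseyNo}.
Stadium → League: {Stadium}⁺ = {League, Season, Stadium}, which is not all of the attributes, so the left side is not a superkey — BCNF is violated.
Stadium → League determines the non-prime attribute {League} from a non-superkey — 3NF is violated.
No non-prime attribute depends on a proper subset of any candidate key, so 2NF holds.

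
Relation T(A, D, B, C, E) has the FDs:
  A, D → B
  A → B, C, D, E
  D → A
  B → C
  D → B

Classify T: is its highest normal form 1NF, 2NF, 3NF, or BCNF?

Candidate keys: {A}, {D}. Prime attributes: {A, D}.
B → C: {B}⁺ = {B, C}, which is not all of the attributes, so the left side is not a superkey — BCNF is violated.
B → C determines the non-prime attribute {C} from a non-superkey — 3NF is violated.
With only single-attribute keys there can be no partial dependency, so 2NF holds.

2NF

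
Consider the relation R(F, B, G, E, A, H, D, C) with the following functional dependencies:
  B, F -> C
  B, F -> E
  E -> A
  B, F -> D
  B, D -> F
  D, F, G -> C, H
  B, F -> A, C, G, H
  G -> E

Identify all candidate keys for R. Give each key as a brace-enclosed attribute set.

{B, D}, {B, F}

No FD produces {B}, so it must be in every candidate key.
{B, D}⁺ = {A, B, C, D, E, F, G, H}, which is every attribute, so {B, D} is a candidate key.
{B, F}⁺ = {A, B, C, D, E, F, G, H}, which is every attribute, so {B, F} is a candidate key.
These are minimal and exhaustive — every other superkey contains one of them.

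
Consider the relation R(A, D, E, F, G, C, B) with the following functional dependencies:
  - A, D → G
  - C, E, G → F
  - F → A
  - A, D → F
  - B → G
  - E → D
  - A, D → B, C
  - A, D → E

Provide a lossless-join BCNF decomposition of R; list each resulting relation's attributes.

{A, F}; {B, C, E, F}; {B, G}; {D, E}

Candidate keys of the original relation: {A, D}, {A, E}, {B, C, E}, {C, E, G}, {D, F}, {E, F}.
In {A, B, C, D, E, F, G}, {F} is not a superkey ({F}⁺ restricted to this set is {A, F}), so split on F → A into {A, F} and {B, C, D, E, F, G}.
{A, F} has no BCNF violation.
In {B, C, D, E, F, G}, {B} is not a superkey ({B}⁺ restricted to this set is {B, G}), so split on B → G into {B, G} and {B, C, D, E, F}.
{B, G} has no BCNF violation.
In {B, C, D, E, F}, {E} is not a superkey ({E}⁺ restricted to this set is {D, E}), so split on E → D into {D, E} and {B, C, E, F}.
{D, E} has no BCNF violation.
{B, C, E, F} has no BCNF violation.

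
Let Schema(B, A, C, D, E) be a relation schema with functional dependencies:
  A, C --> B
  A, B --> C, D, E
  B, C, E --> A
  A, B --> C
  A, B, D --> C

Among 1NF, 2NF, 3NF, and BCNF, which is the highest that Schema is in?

BCNF

Candidate keys: {A, B}, {A, C}, {B, C, E}. Prime attributes: {A, B, C, E}.
Each dependency's left side is a superkey — BCNF holds.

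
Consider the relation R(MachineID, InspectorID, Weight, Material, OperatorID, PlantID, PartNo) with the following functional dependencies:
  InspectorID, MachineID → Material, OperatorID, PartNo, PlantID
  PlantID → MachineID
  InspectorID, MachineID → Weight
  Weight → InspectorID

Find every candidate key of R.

{InspectorID, MachineID} is a candidate key since {InspectorID, MachineID}⁺ = {InspectorID, MachineID, Material, OperatorID, PartNo, PlantID, Weight} covers every attribute.
{InspectorID, PlantID} is a candidate key since {InspectorID, PlantID}⁺ = {InspectorID, MachineID, Material, OperatorID, PartNo, PlantID, Weight} covers every attribute.
{MachineID, Weight} is a candidate key since {MachineID, Weight}⁺ = {InspectorID, MachineID, Material, OperatorID, PartNo, PlantID, Weight} covers every attribute.
{PlantID, Weight} is a candidate key since {PlantID, Weight}⁺ = {InspectorID, MachineID, Material, OperatorID, PartNo, PlantID, Weight} covers every attribute.
Any other superkey properly contains one of these, so there are no further candidate keys.

{InspectorID, MachineID}, {InspectorID, PlantID}, {MachineID, Weight}, {PlantID, Weight}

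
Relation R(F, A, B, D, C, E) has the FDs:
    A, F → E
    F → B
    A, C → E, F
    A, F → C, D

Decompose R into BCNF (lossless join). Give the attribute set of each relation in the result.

Candidate keys of the original relation: {A, C}, {A, F}.
In {A, B, C, D, E, F}, {F} is not a superkey ({F}⁺ restricted to this set is {B, F}), so split on F → B into {B, F} and {A, C, D, E, F}.
{B, F} has no BCNF violation.
{A, C, D, E, F} has no BCNF violation.

{A, C, D, E, F}; {B, F}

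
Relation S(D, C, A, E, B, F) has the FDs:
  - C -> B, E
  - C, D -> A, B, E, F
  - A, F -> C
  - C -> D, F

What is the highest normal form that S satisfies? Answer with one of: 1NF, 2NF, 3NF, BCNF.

Candidate keys: {A, F}, {C}. Prime attributes: {A, C, F}.
Every FD has a superkey on the left, so the relation is in BCNF.

BCNF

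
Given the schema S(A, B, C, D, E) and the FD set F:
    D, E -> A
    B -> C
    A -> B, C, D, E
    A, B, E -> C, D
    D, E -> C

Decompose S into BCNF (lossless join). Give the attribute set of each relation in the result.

{A, B, D, E}; {B, C}

Candidate keys of the original relation: {A}, {D, E}.
In {A, B, C, D, E}, {B} is not a superkey ({B}⁺ restricted to this set is {B, C}), so split on B -> C into {B, C} and {A, B, D, E}.
{B, C} has no BCNF violation.
{A, B, D, E} has no BCNF violation.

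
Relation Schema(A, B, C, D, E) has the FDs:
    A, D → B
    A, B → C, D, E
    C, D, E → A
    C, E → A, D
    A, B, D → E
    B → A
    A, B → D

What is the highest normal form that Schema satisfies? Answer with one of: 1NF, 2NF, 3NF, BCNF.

BCNF

Candidate keys: {A, D}, {B}, {C, E}. Prime attributes: {A, B, C, D, E}.
Every FD has a superkey on the left, so the relation is in BCNF.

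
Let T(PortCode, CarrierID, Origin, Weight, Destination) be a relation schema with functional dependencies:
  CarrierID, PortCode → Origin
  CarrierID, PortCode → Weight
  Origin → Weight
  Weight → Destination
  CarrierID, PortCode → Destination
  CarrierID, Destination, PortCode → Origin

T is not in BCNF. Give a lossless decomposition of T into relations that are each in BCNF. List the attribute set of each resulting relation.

Candidate key of the original relation: {CarrierID, PortCode}.
Within {CarrierID, Destination, Origin, PortCode, Weight}: {Origin}⁺ ∩ {CarrierID, Destination, Origin, PortCode, Weight} = {Destination, Origin, Weight}, not the whole set, so Origin → Destination, Weight violates BCNF; decompose into {Destination, Origin, Weight} and {CarrierID, Origin, PortCode}.
Within {Destination, Origin, Weight}: {Weight}⁺ ∩ {Destination, Origin, Weight} = {Destination, Weight}, not the whole set, so Weight → Destination violates BCNF; decompose into {Destination, Weight} and {Origin, Weight}.
{Destination, Weight} has no BCNF violation.
{Origin, Weight} has no BCNF violation.
{CarrierID, Origin, PortCode} has no BCNF violation.

{CarrierID, Origin, PortCode}; {Destination, Weight}; {Origin, Weight}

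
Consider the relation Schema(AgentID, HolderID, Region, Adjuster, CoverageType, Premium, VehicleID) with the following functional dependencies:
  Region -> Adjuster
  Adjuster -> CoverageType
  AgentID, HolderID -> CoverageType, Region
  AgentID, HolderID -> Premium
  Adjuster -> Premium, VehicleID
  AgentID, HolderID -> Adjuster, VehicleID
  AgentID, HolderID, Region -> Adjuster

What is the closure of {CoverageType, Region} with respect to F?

{Adjuster, CoverageType, Premium, Region, VehicleID}

Start with {CoverageType, Region}.
Region -> Adjuster applies; add {Adjuster} → now {Adjuster, CoverageType, Region}.
Adjuster -> Premium, VehicleID applies; add {Premium, VehicleID} → now {Adjuster, CoverageType, Premium, Region, VehicleID}.
No further FD applies.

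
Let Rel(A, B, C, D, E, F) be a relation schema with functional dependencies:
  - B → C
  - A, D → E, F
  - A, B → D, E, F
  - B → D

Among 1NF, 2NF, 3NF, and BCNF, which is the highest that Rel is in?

1NF

Candidate key: {A, B}. Prime attributes: {A, B}.
B → C: {B}⁺ = {B, C, D}, which is not all of the attributes, so the left side is not a superkey — BCNF is violated.
B → C determines the non-prime attribute {C} from a non-superkey — 3NF is violated.
The proper key subset {B} of {A, B} determines non-prime {C, D}, so the relation is not even in 2NF.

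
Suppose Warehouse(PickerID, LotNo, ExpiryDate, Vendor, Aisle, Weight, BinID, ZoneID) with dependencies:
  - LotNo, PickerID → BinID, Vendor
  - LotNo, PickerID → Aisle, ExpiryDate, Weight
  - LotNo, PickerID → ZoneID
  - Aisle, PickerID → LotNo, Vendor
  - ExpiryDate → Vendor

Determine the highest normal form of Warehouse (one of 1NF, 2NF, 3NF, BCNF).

2NF

Candidate keys: {Aisle, PickerID}, {LotNo, PickerID}. Prime attributes: {Aisle, LotNo, PickerID}.
For ExpiryDate → Vendor we have {ExpiryDate}⁺ = {ExpiryDate, Vendor}; {ExpiryDate} is not a superkey, so BCNF fails.
ExpiryDate → Vendor determines the non-prime attribute {Vendor} from a non-superkey — 3NF is violated.
Checking every proper subset of each key, none determines a non-prime attribute — 2NF is satisfied.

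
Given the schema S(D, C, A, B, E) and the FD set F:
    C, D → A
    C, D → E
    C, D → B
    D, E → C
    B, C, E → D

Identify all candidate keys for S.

{B, C, E}, {C, D}, {D, E}

{C, D}⁺ = {A, B, C, D, E}, which is every attribute, so {C, D} is a candidate key.
{D, E}⁺ = {A, B, C, D, E}, which is every attribute, so {D, E} is a candidate key.
{B, C, E}⁺ = {A, B, C, D, E}, which is every attribute, so {B, C, E} is a candidate key.
No proper subset of any of these is a key, and no other minimal superkey exists.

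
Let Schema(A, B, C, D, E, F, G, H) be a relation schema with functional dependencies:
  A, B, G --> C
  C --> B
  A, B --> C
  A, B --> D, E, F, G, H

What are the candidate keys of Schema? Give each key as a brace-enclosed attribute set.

{A, B}, {A, C}

Attributes never on any right-hand side: {A} — every candidate key must contain it.
{A, B} is a candidate key since {A, B}⁺ = {A, B, C, D, E, F, G, H} covers every attribute.
{A, C} is a candidate key since {A, C}⁺ = {A, B, C, D, E, F, G, H} covers every attribute.
Any other superkey properly contains one of these, so there are no further candidate keys.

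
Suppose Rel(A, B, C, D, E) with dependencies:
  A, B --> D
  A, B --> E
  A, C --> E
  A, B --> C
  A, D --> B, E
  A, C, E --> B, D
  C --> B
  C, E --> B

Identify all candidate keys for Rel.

{A, B}, {A, C}, {A, D}

{A} never appears on the right of any FD, so every key must include it.
Closure of {A, B} is {A, B, C, D, E}, the whole schema; {A, B} is a candidate key.
Closure of {A, C} is {A, B, C, D, E}, the whole schema; {A, C} is a candidate key.
Closure of {A, D} is {A, B, C, D, E}, the whole schema; {A, D} is a candidate key.
No proper subset of any of these is a key, and no other minimal superkey exists.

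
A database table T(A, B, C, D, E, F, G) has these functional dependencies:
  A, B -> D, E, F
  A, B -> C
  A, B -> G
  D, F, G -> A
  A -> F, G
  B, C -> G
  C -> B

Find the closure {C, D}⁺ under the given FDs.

Start with {C, D}.
C -> B applies; add {B} → now {B, C, D}.
B, C -> G applies; add {G} → now {B, C, D, G}.
No further FD applies.

{B, C, D, G}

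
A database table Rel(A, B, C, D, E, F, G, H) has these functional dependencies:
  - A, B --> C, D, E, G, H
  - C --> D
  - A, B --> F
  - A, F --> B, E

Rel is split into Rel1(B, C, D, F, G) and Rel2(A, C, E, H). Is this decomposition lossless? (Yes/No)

No

Rel1 ∩ Rel2 = {C}; its closure under F is {C, D}.
Neither Rel1 nor Rel2 is contained in that closure, so the decomposition is lossy.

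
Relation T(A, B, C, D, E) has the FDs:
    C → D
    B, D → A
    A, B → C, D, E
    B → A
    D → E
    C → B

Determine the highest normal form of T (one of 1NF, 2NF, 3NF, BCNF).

Candidate keys: {B}, {C}. Prime attributes: {B, C}.
D → E breaks BCNF: {D}⁺ = {D, E}, so {D} is not a superkey.
D → E determines the non-prime attribute {E} from a non-superkey — 3NF is violated.
Every candidate key is a single attribute, so no partial dependency is possible; 2NF holds.

2NF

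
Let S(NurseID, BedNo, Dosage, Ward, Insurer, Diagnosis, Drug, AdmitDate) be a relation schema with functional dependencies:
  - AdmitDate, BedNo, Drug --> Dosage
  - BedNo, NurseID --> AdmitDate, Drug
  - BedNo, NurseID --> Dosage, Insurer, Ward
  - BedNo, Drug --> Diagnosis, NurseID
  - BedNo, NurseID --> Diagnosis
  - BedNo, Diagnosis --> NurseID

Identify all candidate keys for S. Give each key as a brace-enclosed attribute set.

{BedNo, Diagnosis}, {BedNo, Drug}, {BedNo, NurseID}

{BedNo} never appears on the right of any FD, so every key must include it.
{BedNo, Diagnosis} is a candidate key since {BedNo, Diagnosis}⁺ = {AdmitDate, BedNo, Diagnosis, Dosage, Drug, Insurer, NurseID, Ward} covers every attribute.
{BedNo, Drug} is a candidate key since {BedNo, Drug}⁺ = {AdmitDate, BedNo, Diagnosis, Dosage, Drug, Insurer, NurseID, Ward} covers every attribute.
{BedNo, NurseID} is a candidate key since {BedNo, NurseID}⁺ = {AdmitDate, BedNo, Diagnosis, Dosage, Drug, Insurer, NurseID, Ward} covers every attribute.
These are minimal and exhaustive — every other superkey contains one of them.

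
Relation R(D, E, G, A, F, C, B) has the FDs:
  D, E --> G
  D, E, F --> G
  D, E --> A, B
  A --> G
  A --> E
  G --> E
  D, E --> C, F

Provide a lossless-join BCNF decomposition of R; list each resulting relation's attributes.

Candidate keys of the original relation: {A, D}, {D, E}, {D, G}.
{A, B, C, D, E, F, G}: {A} determines {A, E, G} here but is not a superkey — split on A --> E, G, giving {A, E, G} and {A, B, C, D, F}.
{A, E, G}: {G} determines {E, G} here but is not a superkey — split on G --> E, giving {E, G} and {A, G}.
{E, G}: every determinant is a superkey — BCNF.
{A, G}: every determinant is a superkey — BCNF.
{A, B, C, D, F}: every determinant is a superkey — BCNF.

{A, B, C, D, F}; {A, G}; {E, G}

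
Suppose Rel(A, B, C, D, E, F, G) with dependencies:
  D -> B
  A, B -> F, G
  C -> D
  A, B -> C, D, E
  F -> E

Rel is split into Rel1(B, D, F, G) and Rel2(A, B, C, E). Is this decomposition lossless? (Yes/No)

Rel1 ∩ Rel2 = {B}; its closure under F is {B}.
Rel1 ⊄ {B} and Rel2 ⊄ {B}, so the split is lossy.

No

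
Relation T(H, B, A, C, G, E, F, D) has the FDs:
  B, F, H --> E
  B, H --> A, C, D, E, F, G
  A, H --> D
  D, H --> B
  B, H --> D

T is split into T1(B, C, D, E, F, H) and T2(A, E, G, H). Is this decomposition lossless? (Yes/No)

No

Common attributes: {E, H}; their closure is {E, H}.
The closure covers neither T1 nor T2 entirely; the join is not lossless.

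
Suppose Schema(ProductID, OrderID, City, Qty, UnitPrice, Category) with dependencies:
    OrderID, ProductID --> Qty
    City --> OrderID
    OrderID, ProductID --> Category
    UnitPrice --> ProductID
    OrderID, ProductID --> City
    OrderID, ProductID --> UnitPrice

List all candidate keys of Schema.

{City, ProductID}, {City, UnitPrice}, {OrderID, ProductID}, {OrderID, UnitPrice}

{City, ProductID}⁺ = {Category, City, OrderID, ProductID, Qty, UnitPrice} — all of the relation — so {City, ProductID} is a candidate key.
{City, UnitPrice}⁺ = {Category, City, OrderID, ProductID, Qty, UnitPrice} — all of the relation — so {City, UnitPrice} is a candidate key.
{OrderID, ProductID}⁺ = {Category, City, OrderID, ProductID, Qty, UnitPrice} — all of the relation — so {OrderID, ProductID} is a candidate key.
{OrderID, UnitPrice}⁺ = {Category, City, OrderID, ProductID, Qty, UnitPrice} — all of the relation — so {OrderID, UnitPrice} is a candidate key.
Any other superkey properly contains one of these, so there are no further candidate keys.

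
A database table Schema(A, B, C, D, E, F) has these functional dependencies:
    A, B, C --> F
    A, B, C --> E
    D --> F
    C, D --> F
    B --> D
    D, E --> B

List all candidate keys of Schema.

{A, B, C}, {A, C, D, E}

No FD produces {A, C}, so they must be in every candidate key.
{A, B, C}⁺ = {A, B, C, D, E, F} — all of the relation — so {A, B, C} is a candidate key.
{A, C, D, E}⁺ = {A, B, C, D, E, F} — all of the relation — so {A, C, D, E} is a candidate key.
Any other superkey properly contains one of these, so there are no further candidate keys.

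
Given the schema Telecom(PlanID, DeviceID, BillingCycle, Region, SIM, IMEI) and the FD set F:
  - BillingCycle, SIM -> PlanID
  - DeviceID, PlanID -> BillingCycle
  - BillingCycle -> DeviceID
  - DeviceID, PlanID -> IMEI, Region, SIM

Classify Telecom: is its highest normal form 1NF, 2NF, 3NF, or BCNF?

Candidate keys: {BillingCycle, PlanID}, {BillingCycle, SIM}, {DeviceID, PlanID}. Prime attributes: {BillingCycle, DeviceID, PlanID, SIM}.
BillingCycle -> DeviceID breaks BCNF: {BillingCycle}⁺ = {BillingCycle, DeviceID}, so {BillingCycle} is not a superkey.
Its right-hand attributes {DeviceID} are all prime, as are those of every other non-superkey FD — the relation is in 3NF.

3NF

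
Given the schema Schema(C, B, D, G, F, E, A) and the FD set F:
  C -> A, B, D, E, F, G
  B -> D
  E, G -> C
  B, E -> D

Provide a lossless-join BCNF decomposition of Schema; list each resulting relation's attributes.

Candidate keys of the original relation: {C}, {E, G}.
In {A, B, C, D, E, F, G}, {B} is not a superkey ({B}⁺ restricted to this set is {B, D}), so split on B -> D into {B, D} and {A, B, C, E, F, G}.
{B, D} has no BCNF violation.
{A, B, C, E, F, G} has no BCNF violation.

{A, B, C, E, F, G}; {B, D}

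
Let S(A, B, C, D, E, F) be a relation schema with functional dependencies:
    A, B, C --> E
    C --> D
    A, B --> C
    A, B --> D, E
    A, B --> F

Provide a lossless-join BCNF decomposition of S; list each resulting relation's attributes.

{A, B, C, E, F}; {C, D}

Candidate key of the original relation: {A, B}.
Within {A, B, C, D, E, F}: {C}⁺ ∩ {A, B, C, D, E, F} = {C, D}, not the whole set, so C --> D violates BCNF; decompose into {C, D} and {A, B, C, E, F}.
{C, D}: every determinant is a superkey — BCNF.
{A, B, C, E, F}: every determinant is a superkey — BCNF.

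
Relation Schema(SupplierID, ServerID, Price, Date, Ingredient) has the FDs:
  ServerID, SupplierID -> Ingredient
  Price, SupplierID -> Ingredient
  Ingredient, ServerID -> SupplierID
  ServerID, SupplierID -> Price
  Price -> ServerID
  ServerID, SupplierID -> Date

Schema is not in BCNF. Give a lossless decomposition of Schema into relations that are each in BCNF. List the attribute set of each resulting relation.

Candidate keys of the original relation: {Ingredient, Price}, {Ingredient, ServerID}, {Price, SupplierID}, {ServerID, SupplierID}.
{Date, Ingredient, Price, ServerID, SupplierID}: {Price} determines {Price, ServerID} here but is not a superkey — split on Price -> ServerID, giving {Price, ServerID} and {Date, Ingredient, Price, SupplierID}.
{Price, ServerID} is in BCNF.
{Date, Ingredient, Price, SupplierID} is in BCNF.

{Date, Ingredient, Price, SupplierID}; {Price, ServerID}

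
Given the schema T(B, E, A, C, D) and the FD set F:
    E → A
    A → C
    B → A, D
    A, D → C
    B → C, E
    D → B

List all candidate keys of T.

{B}, {D}

{B}⁺ = {A, B, C, D, E}, which is every attribute, so {B} is a candidate key.
{D}⁺ = {A, B, C, D, E}, which is every attribute, so {D} is a candidate key.
These are minimal and exhaustive — every other superkey contains one of them.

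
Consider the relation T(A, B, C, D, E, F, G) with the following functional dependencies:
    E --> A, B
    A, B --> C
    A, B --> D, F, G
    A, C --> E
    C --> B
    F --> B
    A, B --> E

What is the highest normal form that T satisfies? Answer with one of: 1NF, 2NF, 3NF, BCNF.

3NF

Candidate keys: {A, B}, {A, C}, {A, F}, {E}. Prime attributes: {A, B, C, E, F}.
C --> B: {C}⁺ = {B, C}, which is not all of the attributes, so the left side is not a superkey — BCNF is violated.
Its right-hand attributes {B} are all prime, as are those of every other non-superkey FD — the relation is in 3NF.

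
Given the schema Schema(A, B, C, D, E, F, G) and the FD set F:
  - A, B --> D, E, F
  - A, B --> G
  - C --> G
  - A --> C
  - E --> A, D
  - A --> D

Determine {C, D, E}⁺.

{A, C, D, E, G}

Start with {C, D, E}.
C --> G applies; add {G} → now {C, D, E, G}.
E --> A, D applies; add {A} → now {A, C, D, E, G}.
No further FD applies.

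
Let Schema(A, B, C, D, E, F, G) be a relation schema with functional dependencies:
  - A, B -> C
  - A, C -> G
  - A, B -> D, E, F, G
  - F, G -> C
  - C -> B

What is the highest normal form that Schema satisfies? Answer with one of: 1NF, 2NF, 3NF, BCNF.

Candidate keys: {A, B}, {A, C}, {A, F, G}. Prime attributes: {A, B, C, F, G}.
For F, G -> C we have {F, G}⁺ = {B, C, F, G}; {F, G} is not a superkey, so BCNF fails.
Since {C} ⊆ prime attributes and every other non-superkey FD also has a prime right side, the schema is in 3NF.

3NF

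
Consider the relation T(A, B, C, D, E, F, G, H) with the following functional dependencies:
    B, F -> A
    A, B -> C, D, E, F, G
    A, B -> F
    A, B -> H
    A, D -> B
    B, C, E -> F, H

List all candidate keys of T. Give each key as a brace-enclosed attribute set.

Closure of {A, B} is {A, B, C, D, E, F, G, H}, the whole schema; {A, B} is a candidate key.
Closure of {A, D} is {A, B, C, D, E, F, G, H}, the whole schema; {A, D} is a candidate key.
Closure of {B, F} is {A, B, C, D, E, F, G, H}, the whole schema; {B, F} is a candidate key.
Closure of {B, C, E} is {A, B, C, D, E, F, G, H}, the whole schema; {B, C, E} is a candidate key.
No proper subset of any of these is a key, and no other minimal superkey exists.

{A, B}, {A, D}, {B, C, E}, {B, F}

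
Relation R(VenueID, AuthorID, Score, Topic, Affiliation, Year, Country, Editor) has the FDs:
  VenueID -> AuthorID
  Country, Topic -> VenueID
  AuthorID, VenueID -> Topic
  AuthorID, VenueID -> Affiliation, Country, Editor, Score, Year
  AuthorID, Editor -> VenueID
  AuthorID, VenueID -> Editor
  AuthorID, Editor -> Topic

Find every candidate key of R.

{VenueID}⁺ = {Affiliation, AuthorID, Country, Editor, Score, Topic, VenueID, Year} — all of the relation — so {VenueID} is a candidate key.
{AuthorID, Editor}⁺ = {Affiliation, AuthorID, Country, Editor, Score, Topic, VenueID, Year} — all of the relation — so {AuthorID, Editor} is a candidate key.
{Country, Topic}⁺ = {Affiliation, AuthorID, Country, Editor, Score, Topic, VenueID, Year} — all of the relation — so {Country, Topic} is a candidate key.
These are minimal and exhaustive — every other superkey contains one of them.

{AuthorID, Editor}, {Country, Topic}, {VenueID}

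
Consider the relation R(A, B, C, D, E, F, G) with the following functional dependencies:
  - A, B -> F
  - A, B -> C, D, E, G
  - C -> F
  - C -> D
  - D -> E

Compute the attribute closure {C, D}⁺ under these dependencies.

{C, D, E, F}

Start with {C, D}.
C -> F applies; add {F} → now {C, D, F}.
D -> E applies; add {E} → now {C, D, E, F}.
No further FD applies.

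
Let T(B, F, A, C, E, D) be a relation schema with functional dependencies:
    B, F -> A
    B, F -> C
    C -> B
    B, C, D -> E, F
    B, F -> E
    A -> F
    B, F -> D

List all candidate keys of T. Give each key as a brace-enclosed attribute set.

{A, B}, {A, C}, {B, F}, {C, D}, {C, F}

Closure of {A, B} is {A, B, C, D, E, F}, the whole schema; {A, B} is a candidate key.
Closure of {A, C} is {A, B, C, D, E, F}, the whole schema; {A, C} is a candidate key.
Closure of {B, F} is {A, B, C, D, E, F}, the whole schema; {B, F} is a candidate key.
Closure of {C, D} is {A, B, C, D, E, F}, the whole schema; {C, D} is a candidate key.
Closure of {C, F} is {A, B, C, D, E, F}, the whole schema; {C, F} is a candidate key.
No proper subset of any of these is a key, and no other minimal superkey exists.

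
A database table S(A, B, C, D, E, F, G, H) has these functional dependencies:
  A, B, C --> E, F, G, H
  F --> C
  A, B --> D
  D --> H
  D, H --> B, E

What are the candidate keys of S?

Attributes never on any right-hand side: {A} — every candidate key must contain it.
{A, B, C} is a candidate key since {A, B, C}⁺ = {A, B, C, D, E, F, G, H} covers every attribute.
{A, B, F} is a candidate key since {A, B, F}⁺ = {A, B, C, D, E, F, G, H} covers every attribute.
{A, C, D} is a candidate key since {A, C, D}⁺ = {A, B, C, D, E, F, G, H} covers every attribute.
{A, D, F} is a candidate key since {A, D, F}⁺ = {A, B, C, D, E, F, G, H} covers every attribute.
These are minimal and exhaustive — every other superkey contains one of them.

{A, B, C}, {A, B, F}, {A, C, D}, {A, D, F}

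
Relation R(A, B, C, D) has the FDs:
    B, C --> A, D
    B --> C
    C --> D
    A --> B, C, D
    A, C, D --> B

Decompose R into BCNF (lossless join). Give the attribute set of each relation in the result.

Candidate keys of the original relation: {A}, {B}.
Within {A, B, C, D}: {C}⁺ ∩ {A, B, C, D} = {C, D}, not the whole set, so C --> D violates BCNF; decompose into {C, D} and {A, B, C}.
{C, D} is in BCNF.
{A, B, C} is in BCNF.

{A, B, C}; {C, D}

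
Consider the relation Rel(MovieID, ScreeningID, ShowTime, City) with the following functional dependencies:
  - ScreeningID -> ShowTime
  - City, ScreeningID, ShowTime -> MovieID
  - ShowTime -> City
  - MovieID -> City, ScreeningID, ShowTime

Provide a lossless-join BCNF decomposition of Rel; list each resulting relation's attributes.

{City, ShowTime}; {MovieID, ScreeningID, ShowTime}

Candidate keys of the original relation: {MovieID}, {ScreeningID}.
Within {City, MovieID, ScreeningID, ShowTime}: {ShowTime}⁺ ∩ {City, MovieID, ScreeningID, ShowTime} = {City, ShowTime}, not the whole set, so ShowTime -> City violates BCNF; decompose into {City, ShowTime} and {MovieID, ScreeningID, ShowTime}.
{City, ShowTime} has no BCNF violation.
{MovieID, ScreeningID, ShowTime} has no BCNF violation.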